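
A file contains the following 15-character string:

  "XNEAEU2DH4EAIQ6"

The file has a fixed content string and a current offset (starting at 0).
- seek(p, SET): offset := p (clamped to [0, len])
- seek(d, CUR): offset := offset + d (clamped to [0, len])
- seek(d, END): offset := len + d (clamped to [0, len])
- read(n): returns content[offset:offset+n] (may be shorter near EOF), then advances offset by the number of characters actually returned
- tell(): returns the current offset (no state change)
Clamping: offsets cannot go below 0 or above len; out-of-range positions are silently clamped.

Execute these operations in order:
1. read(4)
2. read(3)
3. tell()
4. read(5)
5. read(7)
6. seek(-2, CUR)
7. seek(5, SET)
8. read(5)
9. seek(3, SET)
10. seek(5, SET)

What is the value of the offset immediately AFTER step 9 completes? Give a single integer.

After 1 (read(4)): returned 'XNEA', offset=4
After 2 (read(3)): returned 'EU2', offset=7
After 3 (tell()): offset=7
After 4 (read(5)): returned 'DH4EA', offset=12
After 5 (read(7)): returned 'IQ6', offset=15
After 6 (seek(-2, CUR)): offset=13
After 7 (seek(5, SET)): offset=5
After 8 (read(5)): returned 'U2DH4', offset=10
After 9 (seek(3, SET)): offset=3

Answer: 3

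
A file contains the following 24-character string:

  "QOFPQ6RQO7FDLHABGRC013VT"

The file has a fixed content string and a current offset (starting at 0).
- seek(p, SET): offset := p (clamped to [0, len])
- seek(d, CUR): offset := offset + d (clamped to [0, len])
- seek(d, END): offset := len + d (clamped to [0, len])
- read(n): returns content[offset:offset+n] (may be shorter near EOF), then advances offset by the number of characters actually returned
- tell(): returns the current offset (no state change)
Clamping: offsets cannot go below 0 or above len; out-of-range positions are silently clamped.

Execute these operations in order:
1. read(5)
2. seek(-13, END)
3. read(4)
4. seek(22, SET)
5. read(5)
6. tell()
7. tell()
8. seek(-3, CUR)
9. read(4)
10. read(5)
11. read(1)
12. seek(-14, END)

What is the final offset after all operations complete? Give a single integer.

Answer: 10

Derivation:
After 1 (read(5)): returned 'QOFPQ', offset=5
After 2 (seek(-13, END)): offset=11
After 3 (read(4)): returned 'DLHA', offset=15
After 4 (seek(22, SET)): offset=22
After 5 (read(5)): returned 'VT', offset=24
After 6 (tell()): offset=24
After 7 (tell()): offset=24
After 8 (seek(-3, CUR)): offset=21
After 9 (read(4)): returned '3VT', offset=24
After 10 (read(5)): returned '', offset=24
After 11 (read(1)): returned '', offset=24
After 12 (seek(-14, END)): offset=10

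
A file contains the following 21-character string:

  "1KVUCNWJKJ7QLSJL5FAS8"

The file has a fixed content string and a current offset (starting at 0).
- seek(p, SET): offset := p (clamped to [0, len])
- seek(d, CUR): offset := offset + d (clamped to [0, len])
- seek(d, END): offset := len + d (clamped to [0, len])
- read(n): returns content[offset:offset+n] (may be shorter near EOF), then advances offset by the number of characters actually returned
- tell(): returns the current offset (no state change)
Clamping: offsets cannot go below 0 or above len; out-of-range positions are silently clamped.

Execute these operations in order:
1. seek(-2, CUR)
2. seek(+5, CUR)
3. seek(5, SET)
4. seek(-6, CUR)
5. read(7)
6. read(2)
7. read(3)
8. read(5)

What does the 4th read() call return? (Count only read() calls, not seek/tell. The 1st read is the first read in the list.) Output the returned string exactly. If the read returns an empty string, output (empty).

Answer: LSJL5

Derivation:
After 1 (seek(-2, CUR)): offset=0
After 2 (seek(+5, CUR)): offset=5
After 3 (seek(5, SET)): offset=5
After 4 (seek(-6, CUR)): offset=0
After 5 (read(7)): returned '1KVUCNW', offset=7
After 6 (read(2)): returned 'JK', offset=9
After 7 (read(3)): returned 'J7Q', offset=12
After 8 (read(5)): returned 'LSJL5', offset=17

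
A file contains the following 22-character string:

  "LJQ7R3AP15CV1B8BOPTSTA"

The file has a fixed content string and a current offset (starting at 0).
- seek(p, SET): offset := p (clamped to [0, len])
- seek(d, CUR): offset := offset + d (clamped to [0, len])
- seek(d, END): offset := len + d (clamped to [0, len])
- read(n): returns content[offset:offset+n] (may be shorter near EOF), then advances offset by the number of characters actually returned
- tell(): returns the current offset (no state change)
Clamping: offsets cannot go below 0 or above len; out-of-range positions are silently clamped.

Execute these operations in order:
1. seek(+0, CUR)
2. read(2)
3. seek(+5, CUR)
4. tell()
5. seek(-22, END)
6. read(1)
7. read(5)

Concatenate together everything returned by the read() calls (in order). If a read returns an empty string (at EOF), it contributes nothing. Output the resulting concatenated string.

Answer: LJLJQ7R3

Derivation:
After 1 (seek(+0, CUR)): offset=0
After 2 (read(2)): returned 'LJ', offset=2
After 3 (seek(+5, CUR)): offset=7
After 4 (tell()): offset=7
After 5 (seek(-22, END)): offset=0
After 6 (read(1)): returned 'L', offset=1
After 7 (read(5)): returned 'JQ7R3', offset=6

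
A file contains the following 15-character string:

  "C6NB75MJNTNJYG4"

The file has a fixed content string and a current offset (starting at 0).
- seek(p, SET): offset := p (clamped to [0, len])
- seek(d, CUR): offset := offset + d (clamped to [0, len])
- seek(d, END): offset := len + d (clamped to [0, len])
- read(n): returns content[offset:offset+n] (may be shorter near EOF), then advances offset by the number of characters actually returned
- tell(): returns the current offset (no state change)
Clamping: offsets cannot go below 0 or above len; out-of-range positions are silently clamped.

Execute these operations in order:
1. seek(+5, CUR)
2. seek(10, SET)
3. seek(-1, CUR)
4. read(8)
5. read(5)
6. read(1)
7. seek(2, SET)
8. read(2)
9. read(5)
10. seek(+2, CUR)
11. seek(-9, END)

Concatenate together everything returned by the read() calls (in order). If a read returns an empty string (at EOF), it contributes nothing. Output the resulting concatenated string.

After 1 (seek(+5, CUR)): offset=5
After 2 (seek(10, SET)): offset=10
After 3 (seek(-1, CUR)): offset=9
After 4 (read(8)): returned 'TNJYG4', offset=15
After 5 (read(5)): returned '', offset=15
After 6 (read(1)): returned '', offset=15
After 7 (seek(2, SET)): offset=2
After 8 (read(2)): returned 'NB', offset=4
After 9 (read(5)): returned '75MJN', offset=9
After 10 (seek(+2, CUR)): offset=11
After 11 (seek(-9, END)): offset=6

Answer: TNJYG4NB75MJN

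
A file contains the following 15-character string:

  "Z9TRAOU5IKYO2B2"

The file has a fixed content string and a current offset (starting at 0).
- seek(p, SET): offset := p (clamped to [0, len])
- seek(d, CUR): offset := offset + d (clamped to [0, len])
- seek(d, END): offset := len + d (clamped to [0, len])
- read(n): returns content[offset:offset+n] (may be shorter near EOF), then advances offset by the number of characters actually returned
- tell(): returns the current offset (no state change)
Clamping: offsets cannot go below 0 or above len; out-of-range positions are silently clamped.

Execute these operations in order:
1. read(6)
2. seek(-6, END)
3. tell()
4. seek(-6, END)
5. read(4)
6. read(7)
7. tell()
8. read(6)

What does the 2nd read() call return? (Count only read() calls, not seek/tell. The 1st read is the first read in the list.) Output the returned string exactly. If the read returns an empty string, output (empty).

After 1 (read(6)): returned 'Z9TRAO', offset=6
After 2 (seek(-6, END)): offset=9
After 3 (tell()): offset=9
After 4 (seek(-6, END)): offset=9
After 5 (read(4)): returned 'KYO2', offset=13
After 6 (read(7)): returned 'B2', offset=15
After 7 (tell()): offset=15
After 8 (read(6)): returned '', offset=15

Answer: KYO2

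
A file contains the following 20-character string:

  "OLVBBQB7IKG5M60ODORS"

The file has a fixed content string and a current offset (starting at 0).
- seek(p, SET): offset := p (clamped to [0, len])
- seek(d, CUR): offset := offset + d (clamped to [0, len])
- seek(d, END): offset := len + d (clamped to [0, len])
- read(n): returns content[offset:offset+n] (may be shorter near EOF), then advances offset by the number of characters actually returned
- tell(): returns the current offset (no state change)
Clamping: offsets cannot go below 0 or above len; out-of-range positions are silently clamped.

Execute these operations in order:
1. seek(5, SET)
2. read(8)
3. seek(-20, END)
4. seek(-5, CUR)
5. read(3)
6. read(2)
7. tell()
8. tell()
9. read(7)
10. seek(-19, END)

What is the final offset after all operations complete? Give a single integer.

Answer: 1

Derivation:
After 1 (seek(5, SET)): offset=5
After 2 (read(8)): returned 'QB7IKG5M', offset=13
After 3 (seek(-20, END)): offset=0
After 4 (seek(-5, CUR)): offset=0
After 5 (read(3)): returned 'OLV', offset=3
After 6 (read(2)): returned 'BB', offset=5
After 7 (tell()): offset=5
After 8 (tell()): offset=5
After 9 (read(7)): returned 'QB7IKG5', offset=12
After 10 (seek(-19, END)): offset=1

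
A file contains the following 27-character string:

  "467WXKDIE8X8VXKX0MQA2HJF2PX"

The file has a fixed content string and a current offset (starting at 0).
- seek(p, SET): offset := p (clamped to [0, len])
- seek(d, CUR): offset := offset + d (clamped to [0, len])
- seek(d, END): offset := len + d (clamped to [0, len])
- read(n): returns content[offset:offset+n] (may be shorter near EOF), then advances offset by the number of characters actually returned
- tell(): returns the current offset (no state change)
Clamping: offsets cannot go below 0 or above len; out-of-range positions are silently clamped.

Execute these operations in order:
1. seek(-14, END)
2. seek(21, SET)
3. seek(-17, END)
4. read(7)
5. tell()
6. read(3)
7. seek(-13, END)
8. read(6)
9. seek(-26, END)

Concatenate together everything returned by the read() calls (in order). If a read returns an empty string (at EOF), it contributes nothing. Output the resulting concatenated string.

Answer: X8VXKX0MQAKX0MQA

Derivation:
After 1 (seek(-14, END)): offset=13
After 2 (seek(21, SET)): offset=21
After 3 (seek(-17, END)): offset=10
After 4 (read(7)): returned 'X8VXKX0', offset=17
After 5 (tell()): offset=17
After 6 (read(3)): returned 'MQA', offset=20
After 7 (seek(-13, END)): offset=14
After 8 (read(6)): returned 'KX0MQA', offset=20
After 9 (seek(-26, END)): offset=1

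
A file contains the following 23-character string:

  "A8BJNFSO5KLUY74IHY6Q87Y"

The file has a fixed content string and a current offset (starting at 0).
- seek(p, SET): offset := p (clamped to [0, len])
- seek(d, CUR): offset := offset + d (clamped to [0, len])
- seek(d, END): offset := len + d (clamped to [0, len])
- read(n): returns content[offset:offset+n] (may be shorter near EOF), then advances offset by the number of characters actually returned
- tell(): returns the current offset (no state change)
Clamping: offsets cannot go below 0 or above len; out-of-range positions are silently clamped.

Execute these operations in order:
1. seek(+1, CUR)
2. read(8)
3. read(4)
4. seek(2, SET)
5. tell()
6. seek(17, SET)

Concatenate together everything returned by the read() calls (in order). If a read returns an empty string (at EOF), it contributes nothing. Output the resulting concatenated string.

After 1 (seek(+1, CUR)): offset=1
After 2 (read(8)): returned '8BJNFSO5', offset=9
After 3 (read(4)): returned 'KLUY', offset=13
After 4 (seek(2, SET)): offset=2
After 5 (tell()): offset=2
After 6 (seek(17, SET)): offset=17

Answer: 8BJNFSO5KLUY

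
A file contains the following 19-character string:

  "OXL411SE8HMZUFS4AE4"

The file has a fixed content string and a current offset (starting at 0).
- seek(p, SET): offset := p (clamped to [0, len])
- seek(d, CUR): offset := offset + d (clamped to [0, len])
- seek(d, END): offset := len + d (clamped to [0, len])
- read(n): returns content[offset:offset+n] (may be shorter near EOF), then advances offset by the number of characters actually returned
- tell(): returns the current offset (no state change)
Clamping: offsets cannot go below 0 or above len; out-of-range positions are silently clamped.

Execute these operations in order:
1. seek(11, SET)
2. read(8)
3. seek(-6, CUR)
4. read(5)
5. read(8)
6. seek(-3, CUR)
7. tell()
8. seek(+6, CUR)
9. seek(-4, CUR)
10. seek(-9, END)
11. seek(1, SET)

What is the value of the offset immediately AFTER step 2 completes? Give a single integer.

After 1 (seek(11, SET)): offset=11
After 2 (read(8)): returned 'ZUFS4AE4', offset=19

Answer: 19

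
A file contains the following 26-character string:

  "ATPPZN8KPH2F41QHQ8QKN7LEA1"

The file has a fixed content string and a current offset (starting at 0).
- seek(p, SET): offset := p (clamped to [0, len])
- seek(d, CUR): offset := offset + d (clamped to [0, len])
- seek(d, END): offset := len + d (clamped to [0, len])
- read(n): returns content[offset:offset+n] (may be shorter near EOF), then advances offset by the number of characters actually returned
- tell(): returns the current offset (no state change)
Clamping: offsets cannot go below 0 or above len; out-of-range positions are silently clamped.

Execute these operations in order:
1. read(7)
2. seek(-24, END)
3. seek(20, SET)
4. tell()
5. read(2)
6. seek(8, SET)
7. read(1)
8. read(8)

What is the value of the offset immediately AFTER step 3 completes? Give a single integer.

Answer: 20

Derivation:
After 1 (read(7)): returned 'ATPPZN8', offset=7
After 2 (seek(-24, END)): offset=2
After 3 (seek(20, SET)): offset=20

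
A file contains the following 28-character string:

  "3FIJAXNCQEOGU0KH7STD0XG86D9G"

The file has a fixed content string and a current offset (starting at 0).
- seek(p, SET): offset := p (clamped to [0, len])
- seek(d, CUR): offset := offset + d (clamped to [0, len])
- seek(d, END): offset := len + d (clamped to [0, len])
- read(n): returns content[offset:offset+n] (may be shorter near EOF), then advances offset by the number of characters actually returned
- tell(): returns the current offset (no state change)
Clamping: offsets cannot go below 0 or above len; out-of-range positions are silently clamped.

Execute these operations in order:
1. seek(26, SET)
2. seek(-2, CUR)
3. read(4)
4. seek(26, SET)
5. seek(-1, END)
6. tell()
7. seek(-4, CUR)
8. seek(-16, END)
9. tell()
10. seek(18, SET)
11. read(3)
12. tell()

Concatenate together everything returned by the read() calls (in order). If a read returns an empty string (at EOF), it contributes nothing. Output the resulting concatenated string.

After 1 (seek(26, SET)): offset=26
After 2 (seek(-2, CUR)): offset=24
After 3 (read(4)): returned '6D9G', offset=28
After 4 (seek(26, SET)): offset=26
After 5 (seek(-1, END)): offset=27
After 6 (tell()): offset=27
After 7 (seek(-4, CUR)): offset=23
After 8 (seek(-16, END)): offset=12
After 9 (tell()): offset=12
After 10 (seek(18, SET)): offset=18
After 11 (read(3)): returned 'TD0', offset=21
After 12 (tell()): offset=21

Answer: 6D9GTD0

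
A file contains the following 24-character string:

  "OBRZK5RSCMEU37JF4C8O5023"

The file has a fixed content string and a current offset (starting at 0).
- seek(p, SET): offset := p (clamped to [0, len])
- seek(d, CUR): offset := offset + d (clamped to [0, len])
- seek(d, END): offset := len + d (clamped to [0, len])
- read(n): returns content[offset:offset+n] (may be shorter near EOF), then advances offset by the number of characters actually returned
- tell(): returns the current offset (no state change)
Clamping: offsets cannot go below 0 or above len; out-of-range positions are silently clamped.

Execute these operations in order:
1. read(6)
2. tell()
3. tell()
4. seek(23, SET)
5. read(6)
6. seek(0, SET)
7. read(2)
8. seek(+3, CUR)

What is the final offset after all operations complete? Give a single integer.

Answer: 5

Derivation:
After 1 (read(6)): returned 'OBRZK5', offset=6
After 2 (tell()): offset=6
After 3 (tell()): offset=6
After 4 (seek(23, SET)): offset=23
After 5 (read(6)): returned '3', offset=24
After 6 (seek(0, SET)): offset=0
After 7 (read(2)): returned 'OB', offset=2
After 8 (seek(+3, CUR)): offset=5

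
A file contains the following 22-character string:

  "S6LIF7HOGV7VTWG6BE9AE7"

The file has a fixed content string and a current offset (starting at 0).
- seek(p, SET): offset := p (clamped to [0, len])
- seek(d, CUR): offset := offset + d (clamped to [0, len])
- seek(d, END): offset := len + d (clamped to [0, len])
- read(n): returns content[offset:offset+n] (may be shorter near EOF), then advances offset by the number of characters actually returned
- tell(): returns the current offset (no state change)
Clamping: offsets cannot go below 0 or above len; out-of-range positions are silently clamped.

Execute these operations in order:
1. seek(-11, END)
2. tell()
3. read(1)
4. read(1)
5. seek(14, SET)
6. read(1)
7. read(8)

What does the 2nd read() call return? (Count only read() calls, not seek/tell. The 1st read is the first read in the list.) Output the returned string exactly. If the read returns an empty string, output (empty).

Answer: T

Derivation:
After 1 (seek(-11, END)): offset=11
After 2 (tell()): offset=11
After 3 (read(1)): returned 'V', offset=12
After 4 (read(1)): returned 'T', offset=13
After 5 (seek(14, SET)): offset=14
After 6 (read(1)): returned 'G', offset=15
After 7 (read(8)): returned '6BE9AE7', offset=22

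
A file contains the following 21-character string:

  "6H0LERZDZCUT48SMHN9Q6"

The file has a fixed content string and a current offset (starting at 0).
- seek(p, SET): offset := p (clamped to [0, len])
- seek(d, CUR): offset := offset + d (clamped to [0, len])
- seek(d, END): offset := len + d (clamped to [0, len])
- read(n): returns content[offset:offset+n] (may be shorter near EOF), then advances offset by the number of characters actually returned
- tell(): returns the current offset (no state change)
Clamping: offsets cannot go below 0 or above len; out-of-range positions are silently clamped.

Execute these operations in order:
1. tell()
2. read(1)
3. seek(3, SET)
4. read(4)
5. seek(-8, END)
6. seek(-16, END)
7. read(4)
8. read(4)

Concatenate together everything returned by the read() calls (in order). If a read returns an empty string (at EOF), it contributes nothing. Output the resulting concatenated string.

Answer: 6LERZRZDZCUT4

Derivation:
After 1 (tell()): offset=0
After 2 (read(1)): returned '6', offset=1
After 3 (seek(3, SET)): offset=3
After 4 (read(4)): returned 'LERZ', offset=7
After 5 (seek(-8, END)): offset=13
After 6 (seek(-16, END)): offset=5
After 7 (read(4)): returned 'RZDZ', offset=9
After 8 (read(4)): returned 'CUT4', offset=13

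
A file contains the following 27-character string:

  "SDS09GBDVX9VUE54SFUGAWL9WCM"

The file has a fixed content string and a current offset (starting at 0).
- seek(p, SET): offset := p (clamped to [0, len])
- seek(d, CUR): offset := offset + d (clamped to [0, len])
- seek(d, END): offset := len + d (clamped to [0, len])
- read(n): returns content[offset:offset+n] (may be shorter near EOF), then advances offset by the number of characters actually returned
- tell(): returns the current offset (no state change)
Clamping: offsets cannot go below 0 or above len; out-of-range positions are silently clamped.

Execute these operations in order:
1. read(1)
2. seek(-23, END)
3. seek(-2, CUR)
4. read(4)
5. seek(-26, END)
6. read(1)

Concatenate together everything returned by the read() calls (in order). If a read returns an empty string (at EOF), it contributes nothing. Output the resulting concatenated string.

After 1 (read(1)): returned 'S', offset=1
After 2 (seek(-23, END)): offset=4
After 3 (seek(-2, CUR)): offset=2
After 4 (read(4)): returned 'S09G', offset=6
After 5 (seek(-26, END)): offset=1
After 6 (read(1)): returned 'D', offset=2

Answer: SS09GD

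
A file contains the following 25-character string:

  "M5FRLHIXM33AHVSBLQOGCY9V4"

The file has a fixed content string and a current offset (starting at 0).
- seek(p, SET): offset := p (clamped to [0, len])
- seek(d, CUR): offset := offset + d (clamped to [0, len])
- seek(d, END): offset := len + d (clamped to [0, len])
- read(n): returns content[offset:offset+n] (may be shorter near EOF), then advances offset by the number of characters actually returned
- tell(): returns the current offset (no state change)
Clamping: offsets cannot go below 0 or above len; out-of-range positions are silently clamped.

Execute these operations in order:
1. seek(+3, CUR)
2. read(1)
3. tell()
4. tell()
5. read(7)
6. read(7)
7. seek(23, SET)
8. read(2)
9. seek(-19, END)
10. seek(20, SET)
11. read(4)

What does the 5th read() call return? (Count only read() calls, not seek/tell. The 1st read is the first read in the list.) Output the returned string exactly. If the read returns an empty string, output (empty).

Answer: CY9V

Derivation:
After 1 (seek(+3, CUR)): offset=3
After 2 (read(1)): returned 'R', offset=4
After 3 (tell()): offset=4
After 4 (tell()): offset=4
After 5 (read(7)): returned 'LHIXM33', offset=11
After 6 (read(7)): returned 'AHVSBLQ', offset=18
After 7 (seek(23, SET)): offset=23
After 8 (read(2)): returned 'V4', offset=25
After 9 (seek(-19, END)): offset=6
After 10 (seek(20, SET)): offset=20
After 11 (read(4)): returned 'CY9V', offset=24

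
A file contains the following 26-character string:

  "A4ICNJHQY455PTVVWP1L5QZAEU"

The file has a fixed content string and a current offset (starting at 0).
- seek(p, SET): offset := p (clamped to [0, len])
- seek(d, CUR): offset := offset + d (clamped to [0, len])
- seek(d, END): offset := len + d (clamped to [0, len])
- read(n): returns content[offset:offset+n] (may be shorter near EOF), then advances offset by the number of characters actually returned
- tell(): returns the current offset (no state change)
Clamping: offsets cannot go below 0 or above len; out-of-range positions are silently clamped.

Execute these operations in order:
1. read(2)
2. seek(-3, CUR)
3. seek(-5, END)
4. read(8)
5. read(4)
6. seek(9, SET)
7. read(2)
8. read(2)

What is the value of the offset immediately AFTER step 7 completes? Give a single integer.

Answer: 11

Derivation:
After 1 (read(2)): returned 'A4', offset=2
After 2 (seek(-3, CUR)): offset=0
After 3 (seek(-5, END)): offset=21
After 4 (read(8)): returned 'QZAEU', offset=26
After 5 (read(4)): returned '', offset=26
After 6 (seek(9, SET)): offset=9
After 7 (read(2)): returned '45', offset=11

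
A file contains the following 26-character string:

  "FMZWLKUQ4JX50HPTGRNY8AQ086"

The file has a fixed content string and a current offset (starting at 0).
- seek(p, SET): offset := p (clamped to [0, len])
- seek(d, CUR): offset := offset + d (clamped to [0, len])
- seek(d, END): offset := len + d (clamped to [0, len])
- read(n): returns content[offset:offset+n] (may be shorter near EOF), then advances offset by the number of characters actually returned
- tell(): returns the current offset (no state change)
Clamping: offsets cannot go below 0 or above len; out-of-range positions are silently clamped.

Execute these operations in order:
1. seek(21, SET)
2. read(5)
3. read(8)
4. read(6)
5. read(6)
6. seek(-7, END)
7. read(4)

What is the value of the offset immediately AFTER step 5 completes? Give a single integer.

Answer: 26

Derivation:
After 1 (seek(21, SET)): offset=21
After 2 (read(5)): returned 'AQ086', offset=26
After 3 (read(8)): returned '', offset=26
After 4 (read(6)): returned '', offset=26
After 5 (read(6)): returned '', offset=26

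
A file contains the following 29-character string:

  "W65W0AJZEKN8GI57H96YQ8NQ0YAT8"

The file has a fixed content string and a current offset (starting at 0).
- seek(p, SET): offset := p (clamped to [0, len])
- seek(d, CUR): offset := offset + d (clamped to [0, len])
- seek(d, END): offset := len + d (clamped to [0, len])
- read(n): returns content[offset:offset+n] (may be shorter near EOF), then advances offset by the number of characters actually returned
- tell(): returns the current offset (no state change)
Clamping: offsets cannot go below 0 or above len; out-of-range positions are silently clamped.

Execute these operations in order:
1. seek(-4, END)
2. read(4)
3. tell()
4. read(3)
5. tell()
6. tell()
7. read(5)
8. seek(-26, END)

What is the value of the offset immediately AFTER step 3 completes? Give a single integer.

Answer: 29

Derivation:
After 1 (seek(-4, END)): offset=25
After 2 (read(4)): returned 'YAT8', offset=29
After 3 (tell()): offset=29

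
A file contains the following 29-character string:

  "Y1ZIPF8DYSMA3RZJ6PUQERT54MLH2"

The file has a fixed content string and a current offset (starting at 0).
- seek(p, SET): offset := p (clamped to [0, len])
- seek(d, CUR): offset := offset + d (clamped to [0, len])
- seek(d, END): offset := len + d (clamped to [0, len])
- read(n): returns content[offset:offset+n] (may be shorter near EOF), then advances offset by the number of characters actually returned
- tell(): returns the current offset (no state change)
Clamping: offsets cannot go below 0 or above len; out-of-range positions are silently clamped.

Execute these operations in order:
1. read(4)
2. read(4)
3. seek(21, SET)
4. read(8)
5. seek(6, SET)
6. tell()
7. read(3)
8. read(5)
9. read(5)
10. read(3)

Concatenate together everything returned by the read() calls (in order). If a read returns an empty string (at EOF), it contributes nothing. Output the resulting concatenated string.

After 1 (read(4)): returned 'Y1ZI', offset=4
After 2 (read(4)): returned 'PF8D', offset=8
After 3 (seek(21, SET)): offset=21
After 4 (read(8)): returned 'RT54MLH2', offset=29
After 5 (seek(6, SET)): offset=6
After 6 (tell()): offset=6
After 7 (read(3)): returned '8DY', offset=9
After 8 (read(5)): returned 'SMA3R', offset=14
After 9 (read(5)): returned 'ZJ6PU', offset=19
After 10 (read(3)): returned 'QER', offset=22

Answer: Y1ZIPF8DRT54MLH28DYSMA3RZJ6PUQER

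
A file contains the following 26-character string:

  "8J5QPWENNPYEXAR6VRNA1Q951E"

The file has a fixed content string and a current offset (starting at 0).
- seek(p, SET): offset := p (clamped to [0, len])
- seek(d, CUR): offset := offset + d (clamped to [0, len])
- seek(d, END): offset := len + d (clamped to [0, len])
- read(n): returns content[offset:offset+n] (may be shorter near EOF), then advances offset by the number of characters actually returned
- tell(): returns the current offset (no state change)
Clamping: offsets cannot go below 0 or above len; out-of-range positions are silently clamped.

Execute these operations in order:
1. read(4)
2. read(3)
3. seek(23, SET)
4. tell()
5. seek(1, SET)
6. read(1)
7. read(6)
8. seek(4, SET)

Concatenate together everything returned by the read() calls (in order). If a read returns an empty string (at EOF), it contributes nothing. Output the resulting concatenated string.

Answer: 8J5QPWEJ5QPWEN

Derivation:
After 1 (read(4)): returned '8J5Q', offset=4
After 2 (read(3)): returned 'PWE', offset=7
After 3 (seek(23, SET)): offset=23
After 4 (tell()): offset=23
After 5 (seek(1, SET)): offset=1
After 6 (read(1)): returned 'J', offset=2
After 7 (read(6)): returned '5QPWEN', offset=8
After 8 (seek(4, SET)): offset=4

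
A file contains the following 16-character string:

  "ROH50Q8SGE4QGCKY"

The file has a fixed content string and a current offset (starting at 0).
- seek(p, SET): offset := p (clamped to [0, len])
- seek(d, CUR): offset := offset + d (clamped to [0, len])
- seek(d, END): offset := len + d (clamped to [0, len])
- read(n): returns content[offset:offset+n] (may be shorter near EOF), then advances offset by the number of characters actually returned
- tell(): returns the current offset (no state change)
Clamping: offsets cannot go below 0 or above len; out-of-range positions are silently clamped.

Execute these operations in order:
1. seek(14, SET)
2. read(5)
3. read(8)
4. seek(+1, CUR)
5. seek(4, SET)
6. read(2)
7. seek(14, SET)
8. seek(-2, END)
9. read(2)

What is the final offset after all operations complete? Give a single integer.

Answer: 16

Derivation:
After 1 (seek(14, SET)): offset=14
After 2 (read(5)): returned 'KY', offset=16
After 3 (read(8)): returned '', offset=16
After 4 (seek(+1, CUR)): offset=16
After 5 (seek(4, SET)): offset=4
After 6 (read(2)): returned '0Q', offset=6
After 7 (seek(14, SET)): offset=14
After 8 (seek(-2, END)): offset=14
After 9 (read(2)): returned 'KY', offset=16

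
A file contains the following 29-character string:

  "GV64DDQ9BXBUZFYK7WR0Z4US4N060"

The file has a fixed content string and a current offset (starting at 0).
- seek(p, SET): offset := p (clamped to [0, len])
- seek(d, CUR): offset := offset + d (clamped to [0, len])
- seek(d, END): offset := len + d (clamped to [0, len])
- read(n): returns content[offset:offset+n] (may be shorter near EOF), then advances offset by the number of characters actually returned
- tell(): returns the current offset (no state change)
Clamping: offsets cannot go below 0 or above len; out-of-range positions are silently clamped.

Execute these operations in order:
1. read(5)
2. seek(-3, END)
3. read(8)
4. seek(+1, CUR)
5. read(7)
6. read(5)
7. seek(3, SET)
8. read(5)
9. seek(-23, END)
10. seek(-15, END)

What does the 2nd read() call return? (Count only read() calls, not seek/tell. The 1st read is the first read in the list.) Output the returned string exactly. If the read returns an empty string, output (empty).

After 1 (read(5)): returned 'GV64D', offset=5
After 2 (seek(-3, END)): offset=26
After 3 (read(8)): returned '060', offset=29
After 4 (seek(+1, CUR)): offset=29
After 5 (read(7)): returned '', offset=29
After 6 (read(5)): returned '', offset=29
After 7 (seek(3, SET)): offset=3
After 8 (read(5)): returned '4DDQ9', offset=8
After 9 (seek(-23, END)): offset=6
After 10 (seek(-15, END)): offset=14

Answer: 060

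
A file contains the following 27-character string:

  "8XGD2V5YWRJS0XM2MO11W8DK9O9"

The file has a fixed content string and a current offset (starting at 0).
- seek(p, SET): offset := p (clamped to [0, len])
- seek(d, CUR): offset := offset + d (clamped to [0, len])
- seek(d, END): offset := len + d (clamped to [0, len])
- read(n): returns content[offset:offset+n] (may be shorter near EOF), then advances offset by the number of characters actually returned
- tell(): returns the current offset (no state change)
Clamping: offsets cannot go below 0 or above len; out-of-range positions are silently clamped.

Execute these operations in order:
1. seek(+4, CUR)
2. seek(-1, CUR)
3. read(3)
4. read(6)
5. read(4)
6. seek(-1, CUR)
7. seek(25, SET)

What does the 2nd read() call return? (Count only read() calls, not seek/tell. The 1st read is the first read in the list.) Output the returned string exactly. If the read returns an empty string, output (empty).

Answer: 5YWRJS

Derivation:
After 1 (seek(+4, CUR)): offset=4
After 2 (seek(-1, CUR)): offset=3
After 3 (read(3)): returned 'D2V', offset=6
After 4 (read(6)): returned '5YWRJS', offset=12
After 5 (read(4)): returned '0XM2', offset=16
After 6 (seek(-1, CUR)): offset=15
After 7 (seek(25, SET)): offset=25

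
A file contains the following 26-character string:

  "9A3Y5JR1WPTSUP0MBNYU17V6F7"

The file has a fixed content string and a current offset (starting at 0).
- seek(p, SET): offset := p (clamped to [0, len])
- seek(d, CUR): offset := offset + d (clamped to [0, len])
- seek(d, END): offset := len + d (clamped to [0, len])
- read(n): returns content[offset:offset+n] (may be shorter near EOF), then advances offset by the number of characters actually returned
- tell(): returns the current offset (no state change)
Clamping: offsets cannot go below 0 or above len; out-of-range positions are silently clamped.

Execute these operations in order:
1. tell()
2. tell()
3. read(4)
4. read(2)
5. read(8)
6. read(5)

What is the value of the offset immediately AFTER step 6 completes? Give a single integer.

After 1 (tell()): offset=0
After 2 (tell()): offset=0
After 3 (read(4)): returned '9A3Y', offset=4
After 4 (read(2)): returned '5J', offset=6
After 5 (read(8)): returned 'R1WPTSUP', offset=14
After 6 (read(5)): returned '0MBNY', offset=19

Answer: 19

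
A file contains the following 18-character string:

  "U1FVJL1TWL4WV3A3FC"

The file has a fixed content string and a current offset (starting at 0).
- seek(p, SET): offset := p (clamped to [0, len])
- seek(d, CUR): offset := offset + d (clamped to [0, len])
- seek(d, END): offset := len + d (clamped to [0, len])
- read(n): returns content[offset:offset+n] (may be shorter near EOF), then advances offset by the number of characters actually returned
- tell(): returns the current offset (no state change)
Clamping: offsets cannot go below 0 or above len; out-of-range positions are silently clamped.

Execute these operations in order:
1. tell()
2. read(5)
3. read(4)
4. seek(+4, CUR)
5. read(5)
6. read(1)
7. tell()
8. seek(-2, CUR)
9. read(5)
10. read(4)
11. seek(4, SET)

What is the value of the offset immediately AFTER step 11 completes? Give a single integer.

Answer: 4

Derivation:
After 1 (tell()): offset=0
After 2 (read(5)): returned 'U1FVJ', offset=5
After 3 (read(4)): returned 'L1TW', offset=9
After 4 (seek(+4, CUR)): offset=13
After 5 (read(5)): returned '3A3FC', offset=18
After 6 (read(1)): returned '', offset=18
After 7 (tell()): offset=18
After 8 (seek(-2, CUR)): offset=16
After 9 (read(5)): returned 'FC', offset=18
After 10 (read(4)): returned '', offset=18
After 11 (seek(4, SET)): offset=4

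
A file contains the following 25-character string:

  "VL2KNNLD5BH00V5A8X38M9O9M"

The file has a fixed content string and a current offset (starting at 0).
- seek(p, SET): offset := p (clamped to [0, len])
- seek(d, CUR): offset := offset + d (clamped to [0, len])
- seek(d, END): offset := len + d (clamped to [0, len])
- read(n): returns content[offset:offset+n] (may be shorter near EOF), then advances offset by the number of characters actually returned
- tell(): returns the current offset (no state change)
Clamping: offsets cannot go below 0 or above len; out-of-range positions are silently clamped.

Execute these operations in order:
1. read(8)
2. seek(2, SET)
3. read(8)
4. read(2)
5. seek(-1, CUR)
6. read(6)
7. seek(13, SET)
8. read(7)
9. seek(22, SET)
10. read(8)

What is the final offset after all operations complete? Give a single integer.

After 1 (read(8)): returned 'VL2KNNLD', offset=8
After 2 (seek(2, SET)): offset=2
After 3 (read(8)): returned '2KNNLD5B', offset=10
After 4 (read(2)): returned 'H0', offset=12
After 5 (seek(-1, CUR)): offset=11
After 6 (read(6)): returned '00V5A8', offset=17
After 7 (seek(13, SET)): offset=13
After 8 (read(7)): returned 'V5A8X38', offset=20
After 9 (seek(22, SET)): offset=22
After 10 (read(8)): returned 'O9M', offset=25

Answer: 25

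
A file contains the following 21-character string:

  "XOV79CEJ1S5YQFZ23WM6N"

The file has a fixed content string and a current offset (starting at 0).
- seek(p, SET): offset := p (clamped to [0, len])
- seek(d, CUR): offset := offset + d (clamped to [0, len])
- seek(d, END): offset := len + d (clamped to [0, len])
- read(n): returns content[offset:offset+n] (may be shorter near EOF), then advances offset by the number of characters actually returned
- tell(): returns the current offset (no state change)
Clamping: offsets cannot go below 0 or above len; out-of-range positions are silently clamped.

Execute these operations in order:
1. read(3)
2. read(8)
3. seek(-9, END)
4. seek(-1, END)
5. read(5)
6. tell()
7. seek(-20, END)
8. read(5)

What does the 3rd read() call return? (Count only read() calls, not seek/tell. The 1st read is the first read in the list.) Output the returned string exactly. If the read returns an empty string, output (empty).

After 1 (read(3)): returned 'XOV', offset=3
After 2 (read(8)): returned '79CEJ1S5', offset=11
After 3 (seek(-9, END)): offset=12
After 4 (seek(-1, END)): offset=20
After 5 (read(5)): returned 'N', offset=21
After 6 (tell()): offset=21
After 7 (seek(-20, END)): offset=1
After 8 (read(5)): returned 'OV79C', offset=6

Answer: N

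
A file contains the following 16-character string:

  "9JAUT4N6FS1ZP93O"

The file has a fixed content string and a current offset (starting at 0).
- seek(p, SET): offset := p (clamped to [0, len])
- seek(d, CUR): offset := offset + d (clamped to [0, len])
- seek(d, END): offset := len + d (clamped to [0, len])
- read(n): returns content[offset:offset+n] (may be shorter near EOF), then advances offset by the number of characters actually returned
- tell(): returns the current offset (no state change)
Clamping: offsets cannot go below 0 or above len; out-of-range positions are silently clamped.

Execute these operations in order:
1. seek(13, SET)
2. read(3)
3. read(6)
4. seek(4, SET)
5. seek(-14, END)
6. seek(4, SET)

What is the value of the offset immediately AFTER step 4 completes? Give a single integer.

Answer: 4

Derivation:
After 1 (seek(13, SET)): offset=13
After 2 (read(3)): returned '93O', offset=16
After 3 (read(6)): returned '', offset=16
After 4 (seek(4, SET)): offset=4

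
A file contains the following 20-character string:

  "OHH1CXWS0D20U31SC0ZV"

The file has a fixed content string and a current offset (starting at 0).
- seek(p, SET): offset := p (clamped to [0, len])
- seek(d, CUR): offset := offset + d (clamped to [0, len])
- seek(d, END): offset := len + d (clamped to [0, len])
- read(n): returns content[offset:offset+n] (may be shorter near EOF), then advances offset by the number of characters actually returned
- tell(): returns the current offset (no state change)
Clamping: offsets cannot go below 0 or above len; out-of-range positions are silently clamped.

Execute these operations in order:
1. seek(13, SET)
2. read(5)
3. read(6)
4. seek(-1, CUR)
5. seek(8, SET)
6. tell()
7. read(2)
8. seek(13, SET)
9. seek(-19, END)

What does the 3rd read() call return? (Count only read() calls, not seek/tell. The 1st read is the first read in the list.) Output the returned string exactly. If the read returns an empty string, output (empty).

After 1 (seek(13, SET)): offset=13
After 2 (read(5)): returned '31SC0', offset=18
After 3 (read(6)): returned 'ZV', offset=20
After 4 (seek(-1, CUR)): offset=19
After 5 (seek(8, SET)): offset=8
After 6 (tell()): offset=8
After 7 (read(2)): returned '0D', offset=10
After 8 (seek(13, SET)): offset=13
After 9 (seek(-19, END)): offset=1

Answer: 0D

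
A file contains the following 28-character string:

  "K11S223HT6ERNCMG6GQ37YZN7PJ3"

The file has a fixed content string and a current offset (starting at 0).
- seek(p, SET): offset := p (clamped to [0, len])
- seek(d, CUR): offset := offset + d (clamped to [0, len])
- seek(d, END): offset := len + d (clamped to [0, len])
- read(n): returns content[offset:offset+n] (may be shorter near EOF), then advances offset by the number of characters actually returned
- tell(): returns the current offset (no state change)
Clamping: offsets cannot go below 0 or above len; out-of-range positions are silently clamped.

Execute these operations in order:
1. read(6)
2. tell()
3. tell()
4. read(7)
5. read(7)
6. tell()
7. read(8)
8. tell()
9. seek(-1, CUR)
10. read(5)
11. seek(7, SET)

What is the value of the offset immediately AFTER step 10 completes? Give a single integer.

After 1 (read(6)): returned 'K11S22', offset=6
After 2 (tell()): offset=6
After 3 (tell()): offset=6
After 4 (read(7)): returned '3HT6ERN', offset=13
After 5 (read(7)): returned 'CMG6GQ3', offset=20
After 6 (tell()): offset=20
After 7 (read(8)): returned '7YZN7PJ3', offset=28
After 8 (tell()): offset=28
After 9 (seek(-1, CUR)): offset=27
After 10 (read(5)): returned '3', offset=28

Answer: 28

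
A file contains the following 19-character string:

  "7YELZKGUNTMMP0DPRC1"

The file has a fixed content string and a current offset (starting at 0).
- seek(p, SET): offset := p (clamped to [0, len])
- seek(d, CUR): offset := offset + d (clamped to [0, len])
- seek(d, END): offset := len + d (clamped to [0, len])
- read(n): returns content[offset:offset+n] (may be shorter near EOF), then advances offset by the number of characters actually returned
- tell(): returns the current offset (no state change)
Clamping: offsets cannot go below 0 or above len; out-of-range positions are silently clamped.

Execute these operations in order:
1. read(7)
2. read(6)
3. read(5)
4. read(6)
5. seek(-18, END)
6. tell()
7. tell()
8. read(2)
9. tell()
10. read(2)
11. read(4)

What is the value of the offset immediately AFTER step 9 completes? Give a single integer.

Answer: 3

Derivation:
After 1 (read(7)): returned '7YELZKG', offset=7
After 2 (read(6)): returned 'UNTMMP', offset=13
After 3 (read(5)): returned '0DPRC', offset=18
After 4 (read(6)): returned '1', offset=19
After 5 (seek(-18, END)): offset=1
After 6 (tell()): offset=1
After 7 (tell()): offset=1
After 8 (read(2)): returned 'YE', offset=3
After 9 (tell()): offset=3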